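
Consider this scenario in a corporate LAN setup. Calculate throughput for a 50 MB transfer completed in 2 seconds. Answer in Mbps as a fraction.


Given: file = 50 MB, time = 2 s
File in Mb = 50 * 8 = 400 Mb
Throughput = 400 / 2 Mbps
Throughput = 200 Mbps

200


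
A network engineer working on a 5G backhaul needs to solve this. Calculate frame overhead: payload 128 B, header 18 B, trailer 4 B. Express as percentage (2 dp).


Given: payload = 128 B, header = 18 B, trailer = 4 B
Overhead bytes = header + trailer = 18 + 4 = 22
Total frame = payload + overhead = 128 + 22 = 150
Overhead % = 22 / 150 * 100 = 14.6667% -> 14.67% (2 dp)

14.67


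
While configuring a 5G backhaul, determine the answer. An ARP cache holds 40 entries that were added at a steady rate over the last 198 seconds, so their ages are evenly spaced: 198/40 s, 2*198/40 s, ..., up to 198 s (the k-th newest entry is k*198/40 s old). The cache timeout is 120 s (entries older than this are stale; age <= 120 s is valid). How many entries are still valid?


Ages are k * 198/40 s for k = 1..40 (spacing = 4.9500 s).
Entry k is valid iff k * 198/40 <= 120 iff k <= 40 * 120 / 198 = 24.2424
n_valid = floor(24.2424) = 24
(n_stale = 40 - 24 = 16)

24


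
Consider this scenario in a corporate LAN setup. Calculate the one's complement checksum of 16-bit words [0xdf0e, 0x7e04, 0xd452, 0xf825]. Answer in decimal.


Given words: [0xdf0e, 0x7e04, 0xd452, 0xf825]
Step 1: Sum all words
Raw sum = 57102 + 32260 + 54354 + 63525 = 207241
Step 2: Fold carry: (10633 + 3) = 10636
One's complement = ~10636 & 0xFFFF = 54899

54899


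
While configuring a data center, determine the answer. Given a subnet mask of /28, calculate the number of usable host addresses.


Given: subnet mask /28
Host bits = 32 - 28 = 4
Total addresses = 2^4 = 16
Usable hosts = 16 - 2 (network + broadcast) = 14

14


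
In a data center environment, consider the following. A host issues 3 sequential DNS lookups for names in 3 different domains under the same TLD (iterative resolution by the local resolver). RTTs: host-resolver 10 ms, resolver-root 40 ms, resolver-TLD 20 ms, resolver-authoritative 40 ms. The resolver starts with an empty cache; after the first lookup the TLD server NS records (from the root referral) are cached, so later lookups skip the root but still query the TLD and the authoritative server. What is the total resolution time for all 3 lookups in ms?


Lookup 1 (cold cache): local + root + TLD + auth = 10 + 40 + 20 + 40 = 110 ms
Lookups 2..3 (TLD NS cached -> skip root; new domain -> still ask TLD and auth): local + TLD + auth = 10 + 20 + 40 = 70 ms each
Remaining 2 lookups: 2 * 70 = 140 ms
Total = 110 + 140 = 250 ms

250


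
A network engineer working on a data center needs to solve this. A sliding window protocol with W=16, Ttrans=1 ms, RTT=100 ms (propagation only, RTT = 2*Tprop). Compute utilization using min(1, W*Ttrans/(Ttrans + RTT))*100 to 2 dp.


Given: W = 16, Ttrans = 1 ms, RTT = 100 ms (= 2 * Tprop, Tprop = 50 ms)
Cycle time = Ttrans + RTT = 1 + 100 = 101 ms (first packet sent until its ACK returns)
W * Ttrans = 16 * 1 = 16 ms of sending per cycle
W * Ttrans / (Ttrans + RTT) = 16 / 101 = 0.158416
U = min(1, 0.158416) = 0.158416
U% = 15.84%

15.84


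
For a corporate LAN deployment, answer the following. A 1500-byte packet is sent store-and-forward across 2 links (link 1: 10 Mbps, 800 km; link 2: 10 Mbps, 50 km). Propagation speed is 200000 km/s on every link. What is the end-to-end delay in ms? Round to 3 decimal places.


Packet = 1500 bytes = 12000 bits. Store-and-forward: sum (t_trans + t_prop) per link.
Link 1: t_trans = 12000/(10*10^6) s = 1.2000 ms; t_prop = 800/200000 s = 4.0000 ms; subtotal = 5.2000 ms
Link 2: t_trans = 12000/(10*10^6) s = 1.2000 ms; t_prop = 50/200000 s = 0.2500 ms; subtotal = 1.4500 ms
End-to-end = 5.2000 + 1.4500 = 6.6500 ms -> 6.650 ms (3 dp)

6.650


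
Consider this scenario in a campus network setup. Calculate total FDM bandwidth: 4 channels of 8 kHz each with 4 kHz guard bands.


Given: 4 channels, 8 kHz each, guard = 4 kHz
Channel bandwidth = 4 * 8 = 32 kHz
Guard bands = 3 gaps * 4 kHz = 12 kHz
Total = 32 + 12 = 44 kHz

44


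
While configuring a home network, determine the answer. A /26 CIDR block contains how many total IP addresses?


Given: CIDR prefix /26
Host bits = 32 - 26 = 6
Total addresses = 2^6 = 64

64


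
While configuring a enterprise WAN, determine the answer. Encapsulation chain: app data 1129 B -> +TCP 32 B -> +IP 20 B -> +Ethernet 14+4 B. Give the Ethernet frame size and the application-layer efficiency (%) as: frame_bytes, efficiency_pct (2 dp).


TCP segment = 1129 + 32 = 1161 B
IP packet = 1161 + 20 = 1181 B
Ethernet frame = 1181 + 14 + 4 = 1199 B
Efficiency = app / frame = 1129 / 1199 = 0.941618 = 94.1618% -> 94.16% (2 dp)

1199, 94.16


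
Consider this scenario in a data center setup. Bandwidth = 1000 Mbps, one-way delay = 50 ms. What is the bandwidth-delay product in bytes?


Given: bandwidth = 1000 Mbps, delay = 50 ms
BDP in bits = 1000 * 10^6 * 50 / 1000
BDP in bits = 50000000
BDP in bytes = 50000000 / 8 = 6250000

6250000


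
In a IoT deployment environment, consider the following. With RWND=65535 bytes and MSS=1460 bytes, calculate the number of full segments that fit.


Given: RWND = 65535 bytes, MSS = 1460 bytes
Full segments = floor(RWND / MSS)
Full segments = floor(65535 / 1460)
Full segments = floor(44.887) = 44

44


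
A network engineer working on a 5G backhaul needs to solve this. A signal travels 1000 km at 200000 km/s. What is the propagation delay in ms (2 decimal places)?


Given: distance = 1000 km, speed = 200000 km/s
Delay = distance / speed = 1000 / 200000 seconds
Delay in ms = 1000 * 1000 / 200000
Delay = 5.0000 ms
Rounded to 2 dp = 5.00 ms

5.00


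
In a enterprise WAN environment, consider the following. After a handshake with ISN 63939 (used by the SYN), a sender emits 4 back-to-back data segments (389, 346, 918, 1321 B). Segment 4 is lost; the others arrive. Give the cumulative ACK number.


SYN uses sequence number 63939; first data byte = ISN + 1 = 63940.
Segment 1: SEQ = 63940, len = 389 B, covers [63940, 64328]
Segment 2: SEQ = 64329, len = 346 B, covers [64329, 64674]
Segment 3: SEQ = 64675, len = 918 B, covers [64675, 65592]
Segment 4: SEQ = 65593, len = 1321 B, covers [65593, 66913] [LOST]
In-order data received: bytes [63940, 65592] (segments 1..3).
Segment 4 missing -> gap begins at byte 65593.
Cumulative ACK = next expected in-order byte = 63940 + 389 + 346 + 918 = 65593

65593


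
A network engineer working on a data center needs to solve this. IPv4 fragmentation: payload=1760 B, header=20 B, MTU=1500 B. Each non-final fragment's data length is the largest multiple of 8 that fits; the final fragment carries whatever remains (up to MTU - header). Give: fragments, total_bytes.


Max data per non-final fragment = floor((MTU - header)/8)*8 = floor((1500 - 20)/8)*8 = floor(1480/8)*8 = 1480 B
Final fragment needs no 8-byte alignment: it can carry up to MTU - header = 1480 B
Non-final fragments needed = ceil((payload - 1480) / 1480) = ceil(280/1480) = ceil(0.1892) = 1
Number of fragments = 1 + 1 = 2
Fragment sizes (data): 1 * 1480 B + 280 B (last, 280 <= 1480 OK)
Total bytes sent = payload + n_frags * header = 1760 + 2*20 = 1760 + 40 = 1800 B

2, 1800


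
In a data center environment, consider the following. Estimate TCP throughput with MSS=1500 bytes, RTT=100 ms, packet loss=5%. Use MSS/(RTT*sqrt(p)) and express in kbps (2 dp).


Given: MSS = 1500 bytes, RTT = 100 ms, loss = 5%
RTT in seconds = 100 / 1000 = 0.1
Loss rate = 5% = 0.05
sqrt(loss) = sqrt(0.05) = 0.223606797750
Throughput (bytes/s) = 1500 / (0.1 * 0.223606797750) = 67082.0393
Throughput (kbps) = 67082.0393 * 8 / 1000 = 536.656315 -> 536.66 kbps (2 dp)

536.66


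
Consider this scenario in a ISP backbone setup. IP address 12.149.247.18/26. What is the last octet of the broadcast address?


Given: IP = 12.149.247.18, prefix = /26
Host bits = 32 - 26 = 6
Network last octet = 18 AND mask = 0
Host part size = 2^6 - 1 = 63
Broadcast last octet = 0 OR 63 = 63

63


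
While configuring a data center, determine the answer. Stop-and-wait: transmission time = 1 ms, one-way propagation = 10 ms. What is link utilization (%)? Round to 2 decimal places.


Given: Ttrans = 1 ms, Tprop = 10 ms
RTT = 2 * Tprop = 2 * 10 = 20 ms
U = Ttrans / (Ttrans + RTT)
U = 1 / (1 + 20)
U = 1 / 21 = 0.047619
U% = 4.76%

4.76


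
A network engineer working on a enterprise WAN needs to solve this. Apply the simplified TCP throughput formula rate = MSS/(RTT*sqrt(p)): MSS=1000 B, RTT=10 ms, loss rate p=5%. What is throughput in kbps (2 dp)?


Given: MSS = 1000 bytes, RTT = 10 ms, loss = 5%
RTT in seconds = 10 / 1000 = 0.01
Loss rate = 5% = 0.05
sqrt(loss) = sqrt(0.05) = 0.223606797750
Throughput (bytes/s) = 1000 / (0.01 * 0.223606797750) = 447213.5955
Throughput (kbps) = 447213.5955 * 8 / 1000 = 3577.708764 -> 3577.71 kbps (2 dp)

3577.71


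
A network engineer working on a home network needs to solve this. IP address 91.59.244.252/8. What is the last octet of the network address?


Given: IP = 91.59.244.252, prefix = /8
Subnet mask = 255.0.0.0
Last octet of IP: 252
Last octet of mask: 0
Network last octet = 252 AND 0 = 0

0


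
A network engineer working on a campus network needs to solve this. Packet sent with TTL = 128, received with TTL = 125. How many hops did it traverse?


Given: initial TTL = 128, received TTL = 125
Hops = initial TTL - received TTL
Hops = 128 - 125 = 3

3


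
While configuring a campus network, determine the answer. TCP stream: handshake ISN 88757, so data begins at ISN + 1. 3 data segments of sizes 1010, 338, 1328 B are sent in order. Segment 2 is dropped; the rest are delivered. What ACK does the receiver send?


SYN uses sequence number 88757; first data byte = ISN + 1 = 88758.
Segment 1: SEQ = 88758, len = 1010 B, covers [88758, 89767]
Segment 2: SEQ = 89768, len = 338 B, covers [89768, 90105] [LOST]
Segment 3: SEQ = 90106, len = 1328 B, covers [90106, 91433]
In-order data received: bytes [88758, 89767] (segments 1..1).
Segment 2 missing -> gap begins at byte 89768; later segments buffered out of order.
Cumulative ACK = next expected in-order byte = 88758 + 1010 = 89768

89768


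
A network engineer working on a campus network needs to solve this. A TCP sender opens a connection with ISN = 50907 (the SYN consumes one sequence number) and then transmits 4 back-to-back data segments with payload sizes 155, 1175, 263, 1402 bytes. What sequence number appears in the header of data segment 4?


The SYN occupies sequence number ISN = 50907, so the first data byte is ISN + 1 = 50908.
SEQ of data segment i = (ISN + 1) + sum of payload sizes of segments 1..i-1.
Segment 1: SEQ = 50908, payload = 155 bytes
Segment 2: SEQ = 51063, payload = 1175 bytes
Segment 3: SEQ = 52238, payload = 263 bytes
Segment 4: SEQ = 52501, payload = 1402 bytes
SEQ of segment 4 = 50908 + 155 + 1175 + 263 = 52501

52501


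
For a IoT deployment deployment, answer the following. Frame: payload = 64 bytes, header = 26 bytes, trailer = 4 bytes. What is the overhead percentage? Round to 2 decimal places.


Given: payload = 64 B, header = 26 B, trailer = 4 B
Overhead bytes = header + trailer = 26 + 4 = 30
Total frame = payload + overhead = 64 + 30 = 94
Overhead % = 30 / 94 * 100 = 31.9149% -> 31.91% (2 dp)

31.91


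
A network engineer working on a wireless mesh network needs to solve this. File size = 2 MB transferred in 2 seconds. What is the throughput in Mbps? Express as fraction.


Given: file = 2 MB, time = 2 s
File in Mb = 2 * 8 = 16 Mb
Throughput = 16 / 2 Mbps
Throughput = 8 Mbps

8


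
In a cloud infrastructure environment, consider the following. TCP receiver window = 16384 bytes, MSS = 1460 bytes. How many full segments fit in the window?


Given: RWND = 16384 bytes, MSS = 1460 bytes
Full segments = floor(RWND / MSS)
Full segments = floor(16384 / 1460)
Full segments = floor(11.2219) = 11

11


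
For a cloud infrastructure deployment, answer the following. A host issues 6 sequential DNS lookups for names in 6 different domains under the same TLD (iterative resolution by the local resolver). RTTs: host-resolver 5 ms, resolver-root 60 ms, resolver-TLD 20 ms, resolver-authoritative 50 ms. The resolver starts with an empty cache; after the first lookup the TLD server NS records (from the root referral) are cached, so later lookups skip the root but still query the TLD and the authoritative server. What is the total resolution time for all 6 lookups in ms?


Lookup 1 (cold cache): local + root + TLD + auth = 5 + 60 + 20 + 50 = 135 ms
Lookups 2..6 (TLD NS cached -> skip root; new domain -> still ask TLD and auth): local + TLD + auth = 5 + 20 + 50 = 75 ms each
Remaining 5 lookups: 5 * 75 = 375 ms
Total = 135 + 375 = 510 ms

510


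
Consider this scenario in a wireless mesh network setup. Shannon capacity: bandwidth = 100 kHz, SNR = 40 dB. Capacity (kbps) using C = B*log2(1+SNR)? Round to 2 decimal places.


Given: B = 100 kHz, SNR = 40 dB
SNR linear = 10^(40/10) = 10000
1 + SNR = 10001
log2(10001) = 13.2878566418
C = 100 * 1000 * 13.2878566418 = 1328785.6642 bps
C = 1328.785664 kbps -> 1328.79 kbps (2 dp)

1328.79


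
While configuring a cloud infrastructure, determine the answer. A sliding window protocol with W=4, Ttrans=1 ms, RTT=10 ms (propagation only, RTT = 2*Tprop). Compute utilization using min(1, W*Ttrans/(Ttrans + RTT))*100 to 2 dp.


Given: W = 4, Ttrans = 1 ms, RTT = 10 ms (= 2 * Tprop, Tprop = 5 ms)
Cycle time = Ttrans + RTT = 1 + 10 = 11 ms (first packet sent until its ACK returns)
W * Ttrans = 4 * 1 = 4 ms of sending per cycle
W * Ttrans / (Ttrans + RTT) = 4 / 11 = 0.363636
U = min(1, 0.363636) = 0.363636
U% = 36.36%

36.36


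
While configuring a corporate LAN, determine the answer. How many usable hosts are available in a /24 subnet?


Given: subnet mask /24
Host bits = 32 - 24 = 8
Total addresses = 2^8 = 256
Usable hosts = 256 - 2 (network + broadcast) = 254

254


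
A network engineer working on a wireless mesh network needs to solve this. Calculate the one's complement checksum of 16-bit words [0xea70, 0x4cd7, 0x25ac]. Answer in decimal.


Given words: [0xea70, 0x4cd7, 0x25ac]
Step 1: Sum all words
Raw sum = 60016 + 19671 + 9644 = 89331
Step 2: Fold carry: (23795 + 1) = 23796
One's complement = ~23796 & 0xFFFF = 41739

41739


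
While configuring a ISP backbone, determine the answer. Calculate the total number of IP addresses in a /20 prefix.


Given: CIDR prefix /20
Host bits = 32 - 20 = 12
Total addresses = 2^12 = 4096

4096


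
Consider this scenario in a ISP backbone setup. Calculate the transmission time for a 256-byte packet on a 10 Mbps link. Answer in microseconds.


Given: packet = 256 bytes, bandwidth = 10 Mbps
Packet in bits = 256 * 8 = 2048 bits
Bandwidth = 10 * 10^6 = 10000000 bps
Time = 2048 / 10000000 seconds
Time in us = 2048 * 10^6 / 10000000 = 204.8

204.8


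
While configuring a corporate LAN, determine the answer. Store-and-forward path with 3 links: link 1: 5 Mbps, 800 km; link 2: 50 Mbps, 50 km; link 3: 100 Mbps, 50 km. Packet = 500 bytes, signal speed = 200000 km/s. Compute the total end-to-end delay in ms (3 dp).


Packet = 500 bytes = 4000 bits. Store-and-forward: sum (t_trans + t_prop) per link.
Link 1: t_trans = 4000/(5*10^6) s = 0.8000 ms; t_prop = 800/200000 s = 4.0000 ms; subtotal = 4.8000 ms
Link 2: t_trans = 4000/(50*10^6) s = 0.0800 ms; t_prop = 50/200000 s = 0.2500 ms; subtotal = 0.3300 ms
Link 3: t_trans = 4000/(100*10^6) s = 0.0400 ms; t_prop = 50/200000 s = 0.2500 ms; subtotal = 0.2900 ms
End-to-end = 4.8000 + 0.3300 + 0.2900 = 5.4200 ms -> 5.420 ms (3 dp)

5.420


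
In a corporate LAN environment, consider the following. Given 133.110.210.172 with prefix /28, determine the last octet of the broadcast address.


Given: IP = 133.110.210.172, prefix = /28
Host bits = 32 - 28 = 4
Network last octet = 172 AND mask = 160
Host part size = 2^4 - 1 = 15
Broadcast last octet = 160 OR 15 = 175

175


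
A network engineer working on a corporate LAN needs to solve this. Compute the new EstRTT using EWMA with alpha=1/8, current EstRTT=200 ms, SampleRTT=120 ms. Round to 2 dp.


Given: EstRTT = 200 ms, SampleRTT = 120 ms, alpha = 1/8
New EstRTT = (1 - alpha) * EstRTT + alpha * SampleRTT
(7/8) * 200 = 175
(1/8) * 120 = 15
New EstRTT = 175 + 15 = 190 ms -> 190.00 ms (2 dp)

190.00


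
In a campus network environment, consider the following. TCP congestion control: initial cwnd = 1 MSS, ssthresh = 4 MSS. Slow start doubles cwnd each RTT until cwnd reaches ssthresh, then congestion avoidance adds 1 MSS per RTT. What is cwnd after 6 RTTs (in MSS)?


RTT 0: cwnd = 1 MSS (initial)
RTT 1: cwnd = 2 MSS (slow start, doubled)
RTT 2: cwnd = 4 MSS (slow start, doubled)
RTT 3: cwnd = 5 MSS (congestion avoidance, +1)
RTT 4: cwnd = 6 MSS (congestion avoidance, +1)
RTT 5: cwnd = 7 MSS (congestion avoidance, +1)
RTT 6: cwnd = 8 MSS (congestion avoidance, +1)

8


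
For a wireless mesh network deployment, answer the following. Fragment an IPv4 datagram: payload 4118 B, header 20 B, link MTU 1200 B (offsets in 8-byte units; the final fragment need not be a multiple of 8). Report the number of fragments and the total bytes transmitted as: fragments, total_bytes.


Max data per non-final fragment = floor((MTU - header)/8)*8 = floor((1200 - 20)/8)*8 = floor(1180/8)*8 = 1176 B
Final fragment needs no 8-byte alignment: it can carry up to MTU - header = 1180 B
Non-final fragments needed = ceil((payload - 1180) / 1176) = ceil(2938/1176) = ceil(2.4983) = 3
Number of fragments = 3 + 1 = 4
Fragment sizes (data): 3 * 1176 B + 590 B (last, 590 <= 1180 OK)
Total bytes sent = payload + n_frags * header = 4118 + 4*20 = 4118 + 80 = 4198 B

4, 4198


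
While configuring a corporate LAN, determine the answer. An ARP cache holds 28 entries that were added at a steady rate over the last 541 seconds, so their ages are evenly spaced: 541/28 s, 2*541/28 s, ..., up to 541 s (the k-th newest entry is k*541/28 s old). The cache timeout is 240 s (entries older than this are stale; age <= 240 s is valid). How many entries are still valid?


Ages are k * 541/28 s for k = 1..28 (spacing = 19.3214 s).
Entry k is valid iff k * 541/28 <= 240 iff k <= 28 * 240 / 541 = 12.4214
n_valid = floor(12.4214) = 12
(n_stale = 28 - 12 = 16)

12


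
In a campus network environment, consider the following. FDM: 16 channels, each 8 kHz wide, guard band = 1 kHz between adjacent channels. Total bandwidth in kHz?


Given: 16 channels, 8 kHz each, guard = 1 kHz
Channel bandwidth = 16 * 8 = 128 kHz
Guard bands = 15 gaps * 1 kHz = 15 kHz
Total = 128 + 15 = 143 kHz

143


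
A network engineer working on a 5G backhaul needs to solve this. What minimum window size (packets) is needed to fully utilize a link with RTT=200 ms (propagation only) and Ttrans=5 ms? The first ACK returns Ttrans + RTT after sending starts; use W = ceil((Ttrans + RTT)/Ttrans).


Given: Ttrans = 5 ms, RTT = 200 ms (= 2 * Tprop, Tprop = 100 ms)
Time until first ACK returns = Ttrans + RTT = 5 + 200 = 205 ms
Need W * Ttrans >= Ttrans + RTT  ->  W >= (Ttrans + RTT) / Ttrans
(Ttrans + RTT) / Ttrans = 205 / 5 = 41
W_min = ceil(41) = 41

41


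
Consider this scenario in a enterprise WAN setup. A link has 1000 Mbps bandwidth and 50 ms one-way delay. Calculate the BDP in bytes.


Given: bandwidth = 1000 Mbps, delay = 50 ms
BDP in bits = 1000 * 10^6 * 50 / 1000
BDP in bits = 50000000
BDP in bytes = 50000000 / 8 = 6250000

6250000


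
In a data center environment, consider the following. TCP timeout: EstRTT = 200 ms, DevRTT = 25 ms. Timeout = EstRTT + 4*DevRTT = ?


Given: EstRTT = 200 ms, DevRTT = 25 ms
Timeout = EstRTT + 4 * DevRTT
4 * DevRTT = 4 * 25 = 100
Timeout = 200 + 100 = 300 ms

300


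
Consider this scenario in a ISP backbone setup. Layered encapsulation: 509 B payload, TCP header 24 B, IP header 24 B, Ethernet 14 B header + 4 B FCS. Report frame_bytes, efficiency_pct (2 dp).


TCP segment = 509 + 24 = 533 B
IP packet = 533 + 24 = 557 B
Ethernet frame = 557 + 14 + 4 = 575 B
Efficiency = app / frame = 509 / 575 = 0.885217 = 88.5217% -> 88.52% (2 dp)

575, 88.52


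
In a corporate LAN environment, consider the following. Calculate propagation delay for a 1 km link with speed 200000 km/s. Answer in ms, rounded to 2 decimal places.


Given: distance = 1 km, speed = 200000 km/s
Delay = distance / speed = 1 / 200000 seconds
Delay in ms = 1 * 1000 / 200000
Delay = 0.0050 ms
Rounded to 2 dp = 0.01 ms

0.01


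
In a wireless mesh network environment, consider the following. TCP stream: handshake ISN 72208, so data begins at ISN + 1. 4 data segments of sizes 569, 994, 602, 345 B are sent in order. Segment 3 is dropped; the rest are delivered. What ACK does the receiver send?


SYN uses sequence number 72208; first data byte = ISN + 1 = 72209.
Segment 1: SEQ = 72209, len = 569 B, covers [72209, 72777]
Segment 2: SEQ = 72778, len = 994 B, covers [72778, 73771]
Segment 3: SEQ = 73772, len = 602 B, covers [73772, 74373] [LOST]
Segment 4: SEQ = 74374, len = 345 B, covers [74374, 74718]
In-order data received: bytes [72209, 73771] (segments 1..2).
Segment 3 missing -> gap begins at byte 73772; later segments buffered out of order.
Cumulative ACK = next expected in-order byte = 72209 + 569 + 994 = 73772

73772


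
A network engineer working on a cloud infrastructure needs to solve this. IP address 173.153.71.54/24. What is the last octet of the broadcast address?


Given: IP = 173.153.71.54, prefix = /24
Host bits = 32 - 24 = 8
Network last octet = 54 AND mask = 0
Host part size = 2^8 - 1 = 255
Broadcast last octet = 0 OR 255 = 255

255


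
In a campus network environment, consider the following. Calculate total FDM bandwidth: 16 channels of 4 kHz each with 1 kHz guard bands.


Given: 16 channels, 4 kHz each, guard = 1 kHz
Channel bandwidth = 16 * 4 = 64 kHz
Guard bands = 15 gaps * 1 kHz = 15 kHz
Total = 64 + 15 = 79 kHz

79


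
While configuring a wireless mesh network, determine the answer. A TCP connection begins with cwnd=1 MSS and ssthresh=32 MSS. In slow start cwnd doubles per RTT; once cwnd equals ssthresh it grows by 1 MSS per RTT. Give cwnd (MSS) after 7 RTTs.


RTT 0: cwnd = 1 MSS (initial)
RTT 1: cwnd = 2 MSS (slow start, doubled)
RTT 2: cwnd = 4 MSS (slow start, doubled)
RTT 3: cwnd = 8 MSS (slow start, doubled)
RTT 4: cwnd = 16 MSS (slow start, doubled)
RTT 5: cwnd = 32 MSS (slow start, doubled)
RTT 6: cwnd = 33 MSS (congestion avoidance, +1)
RTT 7: cwnd = 34 MSS (congestion avoidance, +1)

34


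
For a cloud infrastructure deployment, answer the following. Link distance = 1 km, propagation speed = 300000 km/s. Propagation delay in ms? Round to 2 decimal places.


Given: distance = 1 km, speed = 300000 km/s
Delay = distance / speed = 1 / 300000 seconds
Delay in ms = 1 * 1000 / 300000
Delay = 0.0033 ms
Rounded to 2 dp = 0.00 ms

0.00


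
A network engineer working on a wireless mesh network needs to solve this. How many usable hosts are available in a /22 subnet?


Given: subnet mask /22
Host bits = 32 - 22 = 10
Total addresses = 2^10 = 1024
Usable hosts = 1024 - 2 (network + broadcast) = 1022

1022


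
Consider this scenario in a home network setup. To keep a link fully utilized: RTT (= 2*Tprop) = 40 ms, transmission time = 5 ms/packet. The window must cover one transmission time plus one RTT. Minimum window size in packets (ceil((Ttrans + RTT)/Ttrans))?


Given: Ttrans = 5 ms, RTT = 40 ms (= 2 * Tprop, Tprop = 20 ms)
Time until first ACK returns = Ttrans + RTT = 5 + 40 = 45 ms
Need W * Ttrans >= Ttrans + RTT  ->  W >= (Ttrans + RTT) / Ttrans
(Ttrans + RTT) / Ttrans = 45 / 5 = 9
W_min = ceil(9) = 9

9


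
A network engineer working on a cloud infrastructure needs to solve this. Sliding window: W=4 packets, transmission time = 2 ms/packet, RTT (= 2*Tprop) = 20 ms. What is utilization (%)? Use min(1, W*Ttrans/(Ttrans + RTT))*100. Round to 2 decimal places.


Given: W = 4, Ttrans = 2 ms, RTT = 20 ms (= 2 * Tprop, Tprop = 10 ms)
Cycle time = Ttrans + RTT = 2 + 20 = 22 ms (first packet sent until its ACK returns)
W * Ttrans = 4 * 2 = 8 ms of sending per cycle
W * Ttrans / (Ttrans + RTT) = 8 / 22 = 0.363636
U = min(1, 0.363636) = 0.363636
U% = 36.36%

36.36


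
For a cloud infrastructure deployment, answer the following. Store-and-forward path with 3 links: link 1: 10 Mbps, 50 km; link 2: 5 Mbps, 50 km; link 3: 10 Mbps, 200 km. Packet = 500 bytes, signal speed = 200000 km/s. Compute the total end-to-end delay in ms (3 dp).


Packet = 500 bytes = 4000 bits. Store-and-forward: sum (t_trans + t_prop) per link.
Link 1: t_trans = 4000/(10*10^6) s = 0.4000 ms; t_prop = 50/200000 s = 0.2500 ms; subtotal = 0.6500 ms
Link 2: t_trans = 4000/(5*10^6) s = 0.8000 ms; t_prop = 50/200000 s = 0.2500 ms; subtotal = 1.0500 ms
Link 3: t_trans = 4000/(10*10^6) s = 0.4000 ms; t_prop = 200/200000 s = 1.0000 ms; subtotal = 1.4000 ms
End-to-end = 0.6500 + 1.0500 + 1.4000 = 3.1000 ms -> 3.100 ms (3 dp)

3.100


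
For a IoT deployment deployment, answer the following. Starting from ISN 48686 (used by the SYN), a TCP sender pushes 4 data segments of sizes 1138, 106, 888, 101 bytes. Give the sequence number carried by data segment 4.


The SYN occupies sequence number ISN = 48686, so the first data byte is ISN + 1 = 48687.
SEQ of data segment i = (ISN + 1) + sum of payload sizes of segments 1..i-1.
Segment 1: SEQ = 48687, payload = 1138 bytes
Segment 2: SEQ = 49825, payload = 106 bytes
Segment 3: SEQ = 49931, payload = 888 bytes
Segment 4: SEQ = 50819, payload = 101 bytes
SEQ of segment 4 = 48687 + 1138 + 106 + 888 = 50819

50819


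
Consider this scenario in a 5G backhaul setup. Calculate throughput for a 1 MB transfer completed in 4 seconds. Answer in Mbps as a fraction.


Given: file = 1 MB, time = 4 s
File in Mb = 1 * 8 = 8 Mb
Throughput = 8 / 4 Mbps
Throughput = 2 Mbps

2


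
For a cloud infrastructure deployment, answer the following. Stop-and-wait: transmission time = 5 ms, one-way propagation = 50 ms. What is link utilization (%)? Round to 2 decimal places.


Given: Ttrans = 5 ms, Tprop = 50 ms
RTT = 2 * Tprop = 2 * 50 = 100 ms
U = Ttrans / (Ttrans + RTT)
U = 5 / (5 + 100)
U = 5 / 105 = 0.047619
U% = 4.76%

4.76


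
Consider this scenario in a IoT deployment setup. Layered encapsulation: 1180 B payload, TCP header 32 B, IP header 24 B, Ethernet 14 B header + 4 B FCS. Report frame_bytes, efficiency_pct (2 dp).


TCP segment = 1180 + 32 = 1212 B
IP packet = 1212 + 24 = 1236 B
Ethernet frame = 1236 + 14 + 4 = 1254 B
Efficiency = app / frame = 1180 / 1254 = 0.940989 = 94.0989% -> 94.10% (2 dp)

1254, 94.10


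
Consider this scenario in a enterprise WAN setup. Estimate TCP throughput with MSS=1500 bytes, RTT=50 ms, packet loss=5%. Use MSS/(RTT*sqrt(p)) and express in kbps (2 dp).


Given: MSS = 1500 bytes, RTT = 50 ms, loss = 5%
RTT in seconds = 50 / 1000 = 0.05
Loss rate = 5% = 0.05
sqrt(loss) = sqrt(0.05) = 0.223606797750
Throughput (bytes/s) = 1500 / (0.05 * 0.223606797750) = 134164.0786
Throughput (kbps) = 134164.0786 * 8 / 1000 = 1073.312629 -> 1073.31 kbps (2 dp)

1073.31


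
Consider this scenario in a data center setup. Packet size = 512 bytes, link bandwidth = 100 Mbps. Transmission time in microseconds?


Given: packet = 512 bytes, bandwidth = 100 Mbps
Packet in bits = 512 * 8 = 4096 bits
Bandwidth = 100 * 10^6 = 100000000 bps
Time = 4096 / 100000000 seconds
Time in us = 4096 * 10^6 / 100000000 = 40.96

40.96


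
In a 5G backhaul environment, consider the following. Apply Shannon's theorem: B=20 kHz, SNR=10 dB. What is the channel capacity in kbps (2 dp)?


Given: B = 20 kHz, SNR = 10 dB
SNR linear = 10^(10/10) = 10
1 + SNR = 11
log2(11) = 3.4594316186
C = 20 * 1000 * 3.4594316186 = 69188.6324 bps
C = 69.188632 kbps -> 69.19 kbps (2 dp)

69.19


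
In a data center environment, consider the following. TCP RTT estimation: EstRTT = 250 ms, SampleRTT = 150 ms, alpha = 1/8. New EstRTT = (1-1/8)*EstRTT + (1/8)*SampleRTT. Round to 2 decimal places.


Given: EstRTT = 250 ms, SampleRTT = 150 ms, alpha = 1/8
New EstRTT = (1 - alpha) * EstRTT + alpha * SampleRTT
(7/8) * 250 = 218.75
(1/8) * 150 = 18.75
New EstRTT = 218.75 + 18.75 = 237.5 ms -> 237.50 ms (2 dp)

237.50


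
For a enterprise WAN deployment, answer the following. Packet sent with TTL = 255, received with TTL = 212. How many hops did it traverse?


Given: initial TTL = 255, received TTL = 212
Hops = initial TTL - received TTL
Hops = 255 - 212 = 43

43


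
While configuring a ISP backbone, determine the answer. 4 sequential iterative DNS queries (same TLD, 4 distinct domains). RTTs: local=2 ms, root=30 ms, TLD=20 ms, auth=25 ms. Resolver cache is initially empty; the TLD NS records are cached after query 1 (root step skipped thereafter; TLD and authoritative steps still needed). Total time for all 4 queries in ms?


Lookup 1 (cold cache): local + root + TLD + auth = 2 + 30 + 20 + 25 = 77 ms
Lookups 2..4 (TLD NS cached -> skip root; new domain -> still ask TLD and auth): local + TLD + auth = 2 + 20 + 25 = 47 ms each
Remaining 3 lookups: 3 * 47 = 141 ms
Total = 77 + 141 = 218 ms

218


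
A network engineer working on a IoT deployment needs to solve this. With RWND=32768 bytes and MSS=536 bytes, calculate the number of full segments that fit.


Given: RWND = 32768 bytes, MSS = 536 bytes
Full segments = floor(RWND / MSS)
Full segments = floor(32768 / 536)
Full segments = floor(61.1343) = 61

61


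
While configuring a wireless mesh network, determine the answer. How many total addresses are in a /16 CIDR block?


Given: CIDR prefix /16
Host bits = 32 - 16 = 16
Total addresses = 2^16 = 65536

65536


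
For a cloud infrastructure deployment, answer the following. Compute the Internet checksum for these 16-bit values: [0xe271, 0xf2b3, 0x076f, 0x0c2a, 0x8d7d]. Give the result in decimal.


Given words: [0xe271, 0xf2b3, 0x076f, 0x0c2a, 0x8d7d]
Step 1: Sum all words
Raw sum = 57969 + 62131 + 1903 + 3114 + 36221 = 161338
Step 2: Fold carry: (30266 + 2) = 30268
One's complement = ~30268 & 0xFFFF = 35267

35267


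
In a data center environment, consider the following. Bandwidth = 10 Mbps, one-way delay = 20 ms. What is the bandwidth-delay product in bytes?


Given: bandwidth = 10 Mbps, delay = 20 ms
BDP in bits = 10 * 10^6 * 20 / 1000
BDP in bits = 200000
BDP in bytes = 200000 / 8 = 25000

25000


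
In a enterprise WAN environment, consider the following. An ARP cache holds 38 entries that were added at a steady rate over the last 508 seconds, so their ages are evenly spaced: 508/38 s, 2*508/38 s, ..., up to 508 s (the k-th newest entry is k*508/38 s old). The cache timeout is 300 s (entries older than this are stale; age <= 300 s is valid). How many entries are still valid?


Ages are k * 508/38 s for k = 1..38 (spacing = 13.3684 s).
Entry k is valid iff k * 508/38 <= 300 iff k <= 38 * 300 / 508 = 22.4409
n_valid = floor(22.4409) = 22
(n_stale = 38 - 22 = 16)

22


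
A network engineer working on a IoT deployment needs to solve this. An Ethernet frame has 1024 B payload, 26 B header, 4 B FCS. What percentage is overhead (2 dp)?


Given: payload = 1024 B, header = 26 B, trailer = 4 B
Overhead bytes = header + trailer = 26 + 4 = 30
Total frame = payload + overhead = 1024 + 30 = 1054
Overhead % = 30 / 1054 * 100 = 2.8463% -> 2.85% (2 dp)

2.85


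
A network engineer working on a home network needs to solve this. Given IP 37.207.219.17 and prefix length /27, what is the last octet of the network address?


Given: IP = 37.207.219.17, prefix = /27
Subnet mask = 255.255.255.224
Last octet of IP: 17
Last octet of mask: 224
Network last octet = 17 AND 224 = 0

0


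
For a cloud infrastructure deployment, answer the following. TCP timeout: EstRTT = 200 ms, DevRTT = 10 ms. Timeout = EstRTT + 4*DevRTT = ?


Given: EstRTT = 200 ms, DevRTT = 10 ms
Timeout = EstRTT + 4 * DevRTT
4 * DevRTT = 4 * 10 = 40
Timeout = 200 + 40 = 240 ms

240


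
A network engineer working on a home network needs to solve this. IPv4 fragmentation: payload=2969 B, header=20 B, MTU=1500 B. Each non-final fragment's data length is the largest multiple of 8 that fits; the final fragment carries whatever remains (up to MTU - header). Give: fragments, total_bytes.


Max data per non-final fragment = floor((MTU - header)/8)*8 = floor((1500 - 20)/8)*8 = floor(1480/8)*8 = 1480 B
Final fragment needs no 8-byte alignment: it can carry up to MTU - header = 1480 B
Non-final fragments needed = ceil((payload - 1480) / 1480) = ceil(1489/1480) = ceil(1.0061) = 2
Number of fragments = 2 + 1 = 3
Fragment sizes (data): 2 * 1480 B + 9 B (last, 9 <= 1480 OK)
Total bytes sent = payload + n_frags * header = 2969 + 3*20 = 2969 + 60 = 3029 B

3, 3029


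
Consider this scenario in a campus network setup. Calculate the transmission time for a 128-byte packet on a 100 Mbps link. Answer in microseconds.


Given: packet = 128 bytes, bandwidth = 100 Mbps
Packet in bits = 128 * 8 = 1024 bits
Bandwidth = 100 * 10^6 = 100000000 bps
Time = 1024 / 100000000 seconds
Time in us = 1024 * 10^6 / 100000000 = 10.24

10.24


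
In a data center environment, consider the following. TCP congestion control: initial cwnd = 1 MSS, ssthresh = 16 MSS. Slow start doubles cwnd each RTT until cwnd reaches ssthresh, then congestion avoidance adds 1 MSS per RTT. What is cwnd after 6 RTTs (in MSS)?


RTT 0: cwnd = 1 MSS (initial)
RTT 1: cwnd = 2 MSS (slow start, doubled)
RTT 2: cwnd = 4 MSS (slow start, doubled)
RTT 3: cwnd = 8 MSS (slow start, doubled)
RTT 4: cwnd = 16 MSS (slow start, doubled)
RTT 5: cwnd = 17 MSS (congestion avoidance, +1)
RTT 6: cwnd = 18 MSS (congestion avoidance, +1)

18


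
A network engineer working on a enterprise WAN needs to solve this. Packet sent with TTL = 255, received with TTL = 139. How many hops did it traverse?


Given: initial TTL = 255, received TTL = 139
Hops = initial TTL - received TTL
Hops = 255 - 139 = 116

116


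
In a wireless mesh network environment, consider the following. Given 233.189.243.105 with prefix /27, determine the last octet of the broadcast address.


Given: IP = 233.189.243.105, prefix = /27
Host bits = 32 - 27 = 5
Network last octet = 105 AND mask = 96
Host part size = 2^5 - 1 = 31
Broadcast last octet = 96 OR 31 = 127

127


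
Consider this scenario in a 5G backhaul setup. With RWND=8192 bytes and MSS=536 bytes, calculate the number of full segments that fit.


Given: RWND = 8192 bytes, MSS = 536 bytes
Full segments = floor(RWND / MSS)
Full segments = floor(8192 / 536)
Full segments = floor(15.2836) = 15

15


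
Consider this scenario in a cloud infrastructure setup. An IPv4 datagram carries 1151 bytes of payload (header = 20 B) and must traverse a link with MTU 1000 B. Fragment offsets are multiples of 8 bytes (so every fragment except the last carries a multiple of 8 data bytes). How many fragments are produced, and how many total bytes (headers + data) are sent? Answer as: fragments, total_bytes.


Max data per non-final fragment = floor((MTU - header)/8)*8 = floor((1000 - 20)/8)*8 = floor(980/8)*8 = 976 B
Final fragment needs no 8-byte alignment: it can carry up to MTU - header = 980 B
Non-final fragments needed = ceil((payload - 980) / 976) = ceil(171/976) = ceil(0.1752) = 1
Number of fragments = 1 + 1 = 2
Fragment sizes (data): 1 * 976 B + 175 B (last, 175 <= 980 OK)
Total bytes sent = payload + n_frags * header = 1151 + 2*20 = 1151 + 40 = 1191 B

2, 1191


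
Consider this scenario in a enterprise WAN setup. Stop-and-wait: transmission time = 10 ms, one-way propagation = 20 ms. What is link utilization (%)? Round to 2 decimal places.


Given: Ttrans = 10 ms, Tprop = 20 ms
RTT = 2 * Tprop = 2 * 20 = 40 ms
U = Ttrans / (Ttrans + RTT)
U = 10 / (10 + 40)
U = 10 / 50 = 0.2
U% = 20.00%

20.00


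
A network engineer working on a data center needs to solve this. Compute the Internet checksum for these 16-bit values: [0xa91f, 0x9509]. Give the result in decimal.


Given words: [0xa91f, 0x9509]
Step 1: Sum all words
Raw sum = 43295 + 38153 = 81448
Step 2: Fold carry: (15912 + 1) = 15913
One's complement = ~15913 & 0xFFFF = 49622

49622


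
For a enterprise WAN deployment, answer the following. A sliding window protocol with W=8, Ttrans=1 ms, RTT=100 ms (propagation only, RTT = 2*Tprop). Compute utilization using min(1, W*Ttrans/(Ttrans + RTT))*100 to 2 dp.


Given: W = 8, Ttrans = 1 ms, RTT = 100 ms (= 2 * Tprop, Tprop = 50 ms)
Cycle time = Ttrans + RTT = 1 + 100 = 101 ms (first packet sent until its ACK returns)
W * Ttrans = 8 * 1 = 8 ms of sending per cycle
W * Ttrans / (Ttrans + RTT) = 8 / 101 = 0.079208
U = min(1, 0.079208) = 0.079208
U% = 7.92%

7.92


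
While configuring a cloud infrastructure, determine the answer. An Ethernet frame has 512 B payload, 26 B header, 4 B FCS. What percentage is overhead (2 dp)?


Given: payload = 512 B, header = 26 B, trailer = 4 B
Overhead bytes = header + trailer = 26 + 4 = 30
Total frame = payload + overhead = 512 + 30 = 542
Overhead % = 30 / 542 * 100 = 5.5351% -> 5.54% (2 dp)

5.54


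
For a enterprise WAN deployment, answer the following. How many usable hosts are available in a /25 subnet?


Given: subnet mask /25
Host bits = 32 - 25 = 7
Total addresses = 2^7 = 128
Usable hosts = 128 - 2 (network + broadcast) = 126

126


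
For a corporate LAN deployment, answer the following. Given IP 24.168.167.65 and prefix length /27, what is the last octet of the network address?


Given: IP = 24.168.167.65, prefix = /27
Subnet mask = 255.255.255.224
Last octet of IP: 65
Last octet of mask: 224
Network last octet = 65 AND 224 = 64

64


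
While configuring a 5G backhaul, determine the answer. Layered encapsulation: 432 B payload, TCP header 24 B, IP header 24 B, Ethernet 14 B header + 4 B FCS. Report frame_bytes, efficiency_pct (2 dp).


TCP segment = 432 + 24 = 456 B
IP packet = 456 + 24 = 480 B
Ethernet frame = 480 + 14 + 4 = 498 B
Efficiency = app / frame = 432 / 498 = 0.867470 = 86.7470% -> 86.75% (2 dp)

498, 86.75


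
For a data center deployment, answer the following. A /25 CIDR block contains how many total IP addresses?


Given: CIDR prefix /25
Host bits = 32 - 25 = 7
Total addresses = 2^7 = 128

128


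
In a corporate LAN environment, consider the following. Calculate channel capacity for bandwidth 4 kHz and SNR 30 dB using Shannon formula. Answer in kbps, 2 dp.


Given: B = 4 kHz, SNR = 30 dB
SNR linear = 10^(30/10) = 1000
1 + SNR = 1001
log2(1001) = 9.9672262588
C = 4 * 1000 * 9.9672262588 = 39868.9050 bps
C = 39.868905 kbps -> 39.87 kbps (2 dp)

39.87


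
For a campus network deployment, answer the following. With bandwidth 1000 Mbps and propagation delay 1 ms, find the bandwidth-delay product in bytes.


Given: bandwidth = 1000 Mbps, delay = 1 ms
BDP in bits = 1000 * 10^6 * 1 / 1000
BDP in bits = 1000000
BDP in bytes = 1000000 / 8 = 125000

125000


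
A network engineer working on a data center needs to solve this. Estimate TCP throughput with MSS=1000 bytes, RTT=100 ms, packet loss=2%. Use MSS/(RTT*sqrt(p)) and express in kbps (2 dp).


Given: MSS = 1000 bytes, RTT = 100 ms, loss = 2%
RTT in seconds = 100 / 1000 = 0.1
Loss rate = 2% = 0.02
sqrt(loss) = sqrt(0.02) = 0.141421356237
Throughput (bytes/s) = 1000 / (0.1 * 0.141421356237) = 70710.6781
Throughput (kbps) = 70710.6781 * 8 / 1000 = 565.685425 -> 565.69 kbps (2 dp)

565.69


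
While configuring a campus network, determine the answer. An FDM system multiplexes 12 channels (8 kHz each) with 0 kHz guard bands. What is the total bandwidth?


Given: 12 channels, 8 kHz each, guard = 0 kHz
Channel bandwidth = 12 * 8 = 96 kHz
Guard bands = 11 gaps * 0 kHz = 0 kHz
Total = 96 + 0 = 96 kHz

96


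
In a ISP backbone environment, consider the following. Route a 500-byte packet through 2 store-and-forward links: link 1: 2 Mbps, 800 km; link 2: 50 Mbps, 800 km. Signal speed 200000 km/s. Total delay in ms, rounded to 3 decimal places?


Packet = 500 bytes = 4000 bits. Store-and-forward: sum (t_trans + t_prop) per link.
Link 1: t_trans = 4000/(2*10^6) s = 2.0000 ms; t_prop = 800/200000 s = 4.0000 ms; subtotal = 6.0000 ms
Link 2: t_trans = 4000/(50*10^6) s = 0.0800 ms; t_prop = 800/200000 s = 4.0000 ms; subtotal = 4.0800 ms
End-to-end = 6.0000 + 4.0800 = 10.0800 ms -> 10.080 ms (3 dp)

10.080
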